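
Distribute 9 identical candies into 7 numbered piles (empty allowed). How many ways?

Stars and bars: C(n+k-1, k-1) = C(15,6).

Final answer: C(15,6) = 5005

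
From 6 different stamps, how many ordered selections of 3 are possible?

P(6,3) = 6!/(6-3)! = 6!/3!.

Final answer: P(6,3) = 120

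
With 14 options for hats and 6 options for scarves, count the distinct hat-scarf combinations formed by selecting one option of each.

By the multiplication principle: 14 x 6.

Final answer: 84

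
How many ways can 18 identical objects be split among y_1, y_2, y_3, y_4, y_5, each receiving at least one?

Substitute y'_i = y_i - 1 (so y'_i >= 0). Then sum y'_i = 18 - 5 = 13.
Stars and bars: C(13+5-1, 5-1) = C(17,4).

Final answer: C(17,4) = 2380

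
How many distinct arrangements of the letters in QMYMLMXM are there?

Letters (L:1, M:4, Q:1, X:1, Y:1). Total letters: 8.
Permutations = 8!/(4!).

Final answer: 1680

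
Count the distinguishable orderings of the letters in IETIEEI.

Letters (E:3, I:3, T:1). Total letters: 7.
Permutations = 7!/(3! x 3!).

Final answer: 140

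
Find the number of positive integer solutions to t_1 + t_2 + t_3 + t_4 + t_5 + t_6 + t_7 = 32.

Substitute t'_i = t_i - 1 (so t'_i >= 0). Then sum t'_i = 32 - 7 = 25.
Stars and bars: C(25+7-1, 7-1) = C(31,6).

Final answer: C(31,6) = 736281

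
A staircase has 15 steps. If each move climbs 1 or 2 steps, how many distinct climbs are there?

Condition on the final move: it is a 1-step (f(n-1) ways to get there) or a 2-step (f(n-2) ways), so f(n) = f(n-1) + f(n-2), with f(1)=1, f(2)=2.
Building up term by term: f(1)=1, f(2)=2, f(3)=3, f(4)=5, f(5)=8, f(6)=13, f(7)=21, f(8)=34, f(9)=55, f(10)=89, f(11)=144, f(12)=233, f(13)=377, f(14)=610, f(15)=987.

Final answer: 987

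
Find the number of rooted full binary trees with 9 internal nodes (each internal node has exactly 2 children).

This is a standard Catalan-number count: the answer is C_n. Here n = 9.
C_n = C(2n,n) - C(2n,n+1), so C_{9} = C(18,9) - C(18,10) = 48620 - 43758.

Final answer: C_{9} = 4862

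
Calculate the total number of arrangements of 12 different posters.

The number of ways to arrange 12 distinct objects is 12!.

Final answer: 12! = 479001600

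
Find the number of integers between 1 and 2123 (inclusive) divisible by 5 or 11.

Multiples of 5: 424. Multiples of 11: 193. Of both (lcm=55): 38.
By inclusion-exclusion: 424 + 193 - 38.

Final answer: 579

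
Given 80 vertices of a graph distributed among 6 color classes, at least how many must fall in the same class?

By pigeonhole with 80 objects and 6 categories: ceiling(80/6).

Final answer: 14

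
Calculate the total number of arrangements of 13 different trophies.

The number of ways to arrange 13 distinct objects is 13!.

Final answer: 13! = 6227020800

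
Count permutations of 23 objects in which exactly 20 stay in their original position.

Choose which 20 elements are fixed: C(23,20) = 1771.
Derange the remaining 3 using D(j) = (j-1)(D(j-1) + D(j-2)), D(0)=1, D(1)=0: D(2)=1, D(3)=2.
Total: 1771 x 2.

Final answer: C(23,20) D(3) = 3542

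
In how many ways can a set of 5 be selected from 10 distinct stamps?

C(10,5) = 10!/(5! x 5!).

Final answer: \binom{10}{5} = 252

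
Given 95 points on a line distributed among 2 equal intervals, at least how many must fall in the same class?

By pigeonhole with 95 objects and 2 categories: ceiling(95/2).

Final answer: 48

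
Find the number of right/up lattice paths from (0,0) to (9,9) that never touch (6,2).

Total paths to (9,9): C(18,9) = 48620.
Paths through (6,2): C(8,2) x C(10,7) = 3360.
Avoiding (6,2): 48620 - 3360.

Final answer: 45260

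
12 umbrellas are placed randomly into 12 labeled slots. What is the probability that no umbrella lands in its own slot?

Use the recurrence D(n) = (n-1)(D(n-1) + D(n-2)) with D(0)=1, D(1)=0.
Building up: D(2)=1, D(3)=2, D(4)=9, D(5)=44, D(6)=265, D(7)=1854, D(8)=14833, D(9)=133496, D(10)=1334961, D(11)=14684570, D(12)=176214841.
Total arrangements: 12! = 479001600.
Probability = D(12)/12! = 16019531/43545600.

Final answer: D(12)/12! = 176214841/479001600 = 0.367879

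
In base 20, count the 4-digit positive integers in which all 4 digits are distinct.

First digit: 19 (nonzero). Second: 19 (not first). Third: 18, etc.
Total: 19 x 19 x 18 x 17.

Final answer: 110466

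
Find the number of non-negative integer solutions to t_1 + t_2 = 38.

Stars and bars with 38 stars and 1 bars:
C(38+2-1, 2-1) = C(39,1).

Final answer: C(39,1) = 39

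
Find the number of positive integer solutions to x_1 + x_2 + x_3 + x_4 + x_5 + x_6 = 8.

Substitute x'_i = x_i - 1 (so x'_i >= 0). Then sum x'_i = 8 - 6 = 2.
Stars and bars: C(2+6-1, 6-1) = C(7,5).

Final answer: C(7,5) = 21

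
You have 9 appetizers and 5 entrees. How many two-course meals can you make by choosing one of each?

By the multiplication principle: 9 x 5.

Final answer: 45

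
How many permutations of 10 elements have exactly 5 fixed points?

Choose which 5 elements are fixed: C(10,5) = 252.
Derange the remaining 5 using D(j) = (j-1)(D(j-1) + D(j-2)), D(0)=1, D(1)=0: D(2)=1, D(3)=2, D(4)=9, D(5)=44.
Total: 252 x 44.

Final answer: C(10,5) D(5) = 11088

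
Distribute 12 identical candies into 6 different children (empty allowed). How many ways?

Stars and bars: C(n+k-1, k-1) = C(17,5).

Final answer: C(17,5) = 6188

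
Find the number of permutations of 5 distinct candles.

The number of ways to arrange 5 distinct objects is 5!.

Final answer: 5! = 120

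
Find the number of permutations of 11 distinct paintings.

The number of ways to arrange 11 distinct objects is 11!.

Final answer: 11! = 39916800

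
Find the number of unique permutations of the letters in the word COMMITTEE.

Letters (C:1, E:2, I:1, M:2, O:1, T:2). Total letters: 9.
Permutations = 9!/(2! x 2! x 2!).

Final answer: 45360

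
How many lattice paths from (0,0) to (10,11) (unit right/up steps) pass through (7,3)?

Paths (0,0)->(7,3): C(10,3) = 120.
Paths (7,3)->(10,11): C(11,8) = 165.
By multiplication principle: 120 x 165.

Final answer: 19800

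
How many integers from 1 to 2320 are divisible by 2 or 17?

Multiples of 2: 1160. Multiples of 17: 136. Of both (lcm=34): 68.
By inclusion-exclusion: 1160 + 136 - 68.

Final answer: 1228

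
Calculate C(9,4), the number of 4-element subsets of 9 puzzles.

C(9,4) = 9!/(4! x 5!).

Final answer: \binom{9}{4} = 126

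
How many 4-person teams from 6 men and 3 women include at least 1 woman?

Sum over valid woman counts:
C(3,1)C(6,3) = 60
C(3,2)C(6,2) = 45
C(3,3)C(6,1) = 6
Total: 60 + 45 + 6.

Final answer: 111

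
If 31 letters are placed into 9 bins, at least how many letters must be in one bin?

By the pigeonhole principle: ceiling(31/9).

Final answer: 4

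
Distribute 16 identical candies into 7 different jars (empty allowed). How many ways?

Stars and bars: C(n+k-1, k-1) = C(22,6).

Final answer: C(22,6) = 74613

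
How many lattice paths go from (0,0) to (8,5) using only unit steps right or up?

Each path has 8 right steps and 5 up steps in some order (13 steps total).
Choose which 5 of the 13 steps are up: C(13,5).

Final answer: C(13,5) = 1287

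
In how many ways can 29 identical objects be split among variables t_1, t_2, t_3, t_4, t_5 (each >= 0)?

Stars and bars with 29 stars and 4 bars:
C(29+5-1, 5-1) = C(33,4).

Final answer: C(33,4) = 40920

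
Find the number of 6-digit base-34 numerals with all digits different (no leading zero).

First digit: 33 (nonzero). Second: 33 (not first). Third: 32, etc.
Total: 33 x 33 x 32 x 31 x 30 x 29.

Final answer: 939850560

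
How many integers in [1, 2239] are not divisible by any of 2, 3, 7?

|div by 2|=1119, |div by 3|=746, |div by 7|=319.
|div by 2&3|=373, |div by 2&7|=159, |div by 3&7|=106, |div by all|=53.
By inclusion-exclusion, divisible by at least one: 1119+746+319-373-159-106+53 = 1599.
Not divisible by any: 2239 - 1599.

Final answer: 640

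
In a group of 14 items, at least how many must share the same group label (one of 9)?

There are 9 possible values for group label (one of 9). With 14 items and 9 categories, by pigeonhole: ceiling(14/9).

Final answer: 2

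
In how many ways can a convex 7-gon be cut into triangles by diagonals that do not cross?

The structures are counted by the Catalan number C_n. Here n = 7 - 2 = 5.
C_n = C(2n,n) - C(2n,n+1), so C_{5} = C(10,5) - C(10,6) = 252 - 210.

Final answer: C_{5} = 42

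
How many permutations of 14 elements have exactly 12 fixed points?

Choose which 12 elements are fixed: C(14,12) = 91.
Derange the remaining 2 using D(j) = (j-1)(D(j-1) + D(j-2)), D(0)=1, D(1)=0: D(2)=1.
Total: 91 x 1.

Final answer: C(14,12) D(2) = 91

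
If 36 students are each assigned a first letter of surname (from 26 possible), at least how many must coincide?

There are 26 possible values for first letter of surname. With 36 students and 26 categories, by pigeonhole: ceiling(36/26).

Final answer: 2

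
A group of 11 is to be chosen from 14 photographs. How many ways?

C(14,11) = 14!/(11! x 3!).

Final answer: \binom{14}{11} = 364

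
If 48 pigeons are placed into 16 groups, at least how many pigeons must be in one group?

By the pigeonhole principle: ceiling(48/16).

Final answer: 3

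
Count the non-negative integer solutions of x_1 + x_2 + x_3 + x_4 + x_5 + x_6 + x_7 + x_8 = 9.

Stars and bars with 9 stars and 7 bars:
C(9+8-1, 8-1) = C(16,7).

Final answer: C(16,7) = 11440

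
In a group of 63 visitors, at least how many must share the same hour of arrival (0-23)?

There are 24 possible values for hour of arrival (0-23). With 63 visitors and 24 categories, by pigeonhole: ceiling(63/24).

Final answer: 3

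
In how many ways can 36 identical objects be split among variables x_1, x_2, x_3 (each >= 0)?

Stars and bars with 36 stars and 2 bars:
C(36+3-1, 3-1) = C(38,2).

Final answer: C(38,2) = 703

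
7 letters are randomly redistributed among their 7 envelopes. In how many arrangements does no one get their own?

Use the recurrence D(n) = (n-1)(D(n-1) + D(n-2)) with D(0)=1, D(1)=0.
D(2) = 1 x (0 + 1) = 1
D(3) = 2 x (1 + 0) = 2
D(4) = 3 x (2 + 1) = 9
D(5) = 4 x (9 + 2) = 44
D(6) = 5 x (44 + 9) = 265
D(7) = 6 x (D(6) + D(5)) = 6 x (265 + 44)

Final answer: D(7) = 1854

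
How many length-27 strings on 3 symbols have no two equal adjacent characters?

Let g(n) count such strings. g(1) = 3, and each valid string of length n-1 extends in 2 ways (any symbol but the last), so g(n) = 2 g(n-1).
Total: g(27) = 3 x 2^26.

Final answer: 3 x 2^{26} = 201326592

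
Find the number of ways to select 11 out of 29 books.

C(29,11) = 29!/(11! x 18!).

Final answer: \binom{29}{11} = 34597290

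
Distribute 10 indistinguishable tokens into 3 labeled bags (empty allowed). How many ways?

Stars and bars: C(n+k-1, k-1) = C(12,2).

Final answer: C(12,2) = 66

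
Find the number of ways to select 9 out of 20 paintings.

C(20,9) = 20!/(9! x 11!).

Final answer: \binom{20}{9} = 167960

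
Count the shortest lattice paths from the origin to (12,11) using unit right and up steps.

Each path has 12 right steps and 11 up steps in some order (23 steps total).
Choose which 11 of the 23 steps are up: C(23,11).

Final answer: C(23,11) = 1352078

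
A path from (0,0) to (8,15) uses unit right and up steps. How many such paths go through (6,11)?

Paths (0,0)->(6,11): C(17,11) = 12376.
Paths (6,11)->(8,15): C(6,4) = 15.
By multiplication principle: 12376 x 15.

Final answer: 185640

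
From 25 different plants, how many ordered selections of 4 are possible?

P(25,4) = 25!/(25-4)! = 25!/21!.

Final answer: P(25,4) = 303600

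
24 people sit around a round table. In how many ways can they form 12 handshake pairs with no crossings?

This is a standard Catalan-number count: the answer is C_n. Here n = 24/2 = 12.
C_n = C(2n,n) - C(2n,n+1), so C_{12} = C(24,12) - C(24,13) = 2704156 - 2496144.

Final answer: C_{12} = 208012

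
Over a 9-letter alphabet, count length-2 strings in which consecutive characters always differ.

Let g(n) count such strings. g(1) = 9, and each valid string of length n-1 extends in 8 ways (any symbol but the last), so g(n) = 8 g(n-1).
Total: g(2) = 9 x 8^1.

Final answer: 9 x 8^{1} = 72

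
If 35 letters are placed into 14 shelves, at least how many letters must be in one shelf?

By the pigeonhole principle: ceiling(35/14).

Final answer: 3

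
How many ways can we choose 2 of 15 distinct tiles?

C(15,2) = 15!/(2! x (15-2)!).

Final answer: C(15,2) = 105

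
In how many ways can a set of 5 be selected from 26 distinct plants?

C(26,5) = 26!/(5! x 21!).

Final answer: \binom{26}{5} = 65780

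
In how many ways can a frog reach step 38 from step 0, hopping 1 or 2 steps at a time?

Let f(n) be the number of climbs. Removing the last move (1 or 2 steps) gives f(n) = f(n-1) + f(n-2); base cases f(1)=1, f(2)=2.
Building up term by term: f(1)=1, f(2)=2, f(3)=3, f(4)=5, f(5)=8, f(6)=13, f(7)=21, f(8)=34, f(9)=55, f(10)=89, f(11)=144, f(12)=233, f(13)=377, f(14)=610, f(15)=987, f(16)=1597, f(17)=2584, f(18)=4181, f(19)=6765, f(20)=10946, f(21)=17711, f(22)=28657, f(23)=46368, f(24)=75025, f(25)=121393, f(26)=196418, f(27)=317811, f(28)=514229, f(29)=832040, f(30)=1346269, f(31)=2178309, f(32)=3524578, f(33)=5702887, f(34)=9227465, f(35)=14930352, f(36)=24157817, f(37)=39088169, f(38)=63245986.

Final answer: 63245986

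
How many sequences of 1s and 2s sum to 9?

Condition on the final move: it is a 1-step (f(n-1) ways to get there) or a 2-step (f(n-2) ways), so f(n) = f(n-1) + f(n-2), with f(1)=1, f(2)=2.
Building up term by term: f(1)=1, f(2)=2, f(3)=3, f(4)=5, f(5)=8, f(6)=13, f(7)=21, f(8)=34, f(9)=55.

Final answer: 55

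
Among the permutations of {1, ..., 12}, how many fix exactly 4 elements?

Choose which 4 elements are fixed: C(12,4) = 495.
Derange the remaining 8 using D(j) = (j-1)(D(j-1) + D(j-2)), D(0)=1, D(1)=0: D(2)=1, D(3)=2, D(4)=9, D(5)=44, D(6)=265, D(7)=1854, D(8)=14833.
Total: 495 x 14833.

Final answer: C(12,4) D(8) = 7342335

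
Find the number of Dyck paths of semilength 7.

Total monotonic paths to (7,7): C(14,7) = 3432.
By the reflection principle, paths that go above the diagonal number C(14,8) = 3003.
Valid Dyck paths: 3432 - 3003.
(This is the Catalan number C_{7}.)

Final answer: C_{7} = 429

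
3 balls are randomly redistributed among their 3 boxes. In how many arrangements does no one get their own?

D(n) = (n-1)(D(n-1) + D(n-2)), D(0)=1, D(1)=0.
D(2) = 1 x (0 + 1) = 1
D(3) = 2 x (D(2) + D(1)) = 2 x (1 + 0)

Final answer: D(3) = 2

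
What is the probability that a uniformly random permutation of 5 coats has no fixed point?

Derangements satisfy D(n) = (n-1)(D(n-1) + D(n-2)), starting from D(0)=1, D(1)=0.
Building up: D(2)=1, D(3)=2, D(4)=9, D(5)=44.
Total arrangements: 5! = 120.
Probability = D(5)/5! = 11/30.

Final answer: D(5)/5! = 44/120 = 0.366667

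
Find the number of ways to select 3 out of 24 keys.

C(24,3) = 24!/(3! x (24-3)!).

Final answer: C(24,3) = 2024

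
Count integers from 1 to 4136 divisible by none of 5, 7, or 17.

|div by 5|=827, |div by 7|=590, |div by 17|=243.
|div by 5&7|=118, |div by 5&17|=48, |div by 7&17|=34, |div by all|=6.
By inclusion-exclusion, divisible by at least one: 827+590+243-118-48-34+6 = 1466.
Not divisible by any: 4136 - 1466.

Final answer: 2670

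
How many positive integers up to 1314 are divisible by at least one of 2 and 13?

Multiples of 2: 657. Multiples of 13: 101. Of both (lcm=26): 50.
By inclusion-exclusion: 657 + 101 - 50.

Final answer: 708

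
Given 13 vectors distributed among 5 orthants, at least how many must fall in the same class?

By pigeonhole with 13 objects and 5 categories: ceiling(13/5).

Final answer: 3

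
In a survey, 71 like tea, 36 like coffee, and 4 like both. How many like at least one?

|A union B| = |A| + |B| - |A intersect B| = 71 + 36 - 4.

Final answer: 103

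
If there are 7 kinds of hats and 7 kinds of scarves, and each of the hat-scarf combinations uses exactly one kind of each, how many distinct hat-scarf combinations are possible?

By the multiplication principle: 7 x 7.

Final answer: 49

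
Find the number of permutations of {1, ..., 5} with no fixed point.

D(n) = (n-1)(D(n-1) + D(n-2)), D(0)=1, D(1)=0.
Building up: D(2)=1, D(3)=2, D(4)=9.
D(5) = 4 x (D(4) + D(3)) = 4 x (9 + 2).

Final answer: D(5) = 44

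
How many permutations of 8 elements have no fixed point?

Derangements satisfy D(n) = (n-1)(D(n-1) + D(n-2)), starting from D(0)=1, D(1)=0.
Building up: D(2)=1, D(3)=2, D(4)=9, D(5)=44, D(6)=265, D(7)=1854.
D(8) = 7 x (D(7) + D(6)) = 7 x (1854 + 265).

Final answer: D(8) = 14833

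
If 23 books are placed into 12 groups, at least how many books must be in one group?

By the pigeonhole principle: ceiling(23/12).

Final answer: 2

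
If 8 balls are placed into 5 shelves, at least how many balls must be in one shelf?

By the pigeonhole principle: ceiling(8/5).

Final answer: 2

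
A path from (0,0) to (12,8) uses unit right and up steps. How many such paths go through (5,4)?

Paths (0,0)->(5,4): C(9,4) = 126.
Paths (5,4)->(12,8): C(11,4) = 330.
By multiplication principle: 126 x 330.

Final answer: 41580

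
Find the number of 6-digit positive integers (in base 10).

These are the integers in [10^5, 10^6), so the count is 10^6 - 10^5 = 9 x 10^5.

Final answer: 900000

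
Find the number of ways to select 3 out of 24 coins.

C(24,3) = 24!/(3! x (24-3)!).

Final answer: C(24,3) = 2024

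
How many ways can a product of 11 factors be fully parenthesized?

The structures are counted by the Catalan number C_n. Here n = 11 - 1 = 10.
C_n = C(2n,n)/(n+1), so C_{10} = C(20,10)/11 = 184756/11.

Final answer: C_{10} = 16796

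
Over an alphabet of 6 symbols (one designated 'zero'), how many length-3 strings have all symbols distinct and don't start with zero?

First digit: 5 (nonzero). Second: 5 (not first). Third: 4, etc.
Total: 5 x 5 x 4.

Final answer: 100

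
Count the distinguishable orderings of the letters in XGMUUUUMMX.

Letters (G:1, M:3, U:4, X:2). Total letters: 10.
Permutations = 10!/(4! x 3! x 2!).

Final answer: 12600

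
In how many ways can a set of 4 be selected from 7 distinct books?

C(7,4) = 7!/(4! x (7-4)!).

Final answer: C(7,4) = 35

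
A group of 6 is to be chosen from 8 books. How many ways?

C(8,6) = 8!/(6! x (8-6)!).

Final answer: C(8,6) = 28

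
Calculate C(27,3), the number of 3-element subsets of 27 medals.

C(27,3) = 27!/(3! x 24!).

Final answer: \binom{27}{3} = 2925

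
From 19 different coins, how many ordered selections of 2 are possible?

P(19,2) = 19!/(19-2)! = 19!/17!.

Final answer: P(19,2) = 342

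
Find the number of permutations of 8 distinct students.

The number of ways to arrange 8 distinct objects is 8!.

Final answer: 8! = 40320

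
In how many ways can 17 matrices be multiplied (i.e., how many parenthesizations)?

The structures are counted by the Catalan number C_n. Here n = 17 - 1 = 16.
C_n = C(2n,n) - C(2n,n+1), so C_{16} = C(32,16) - C(32,17) = 601080390 - 565722720.

Final answer: C_{16} = 35357670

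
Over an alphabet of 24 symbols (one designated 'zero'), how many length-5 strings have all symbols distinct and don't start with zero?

The leading digit has 23 choices (anything but zero); the next has 23 (anything but the first), then 22, and so on, one fewer each time.
Total: 23 x 23 x 22 x 21 x 20.

Final answer: 4887960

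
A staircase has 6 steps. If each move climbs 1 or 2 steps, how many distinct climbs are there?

Let f(n) be the number of climbs. Removing the last move (1 or 2 steps) gives f(n) = f(n-1) + f(n-2); base cases f(1)=1, f(2)=2.
Iterating the recurrence: f(1)=1, f(2)=2, f(3)=3, f(4)=5, f(5)=8, f(6)=13.

Final answer: 13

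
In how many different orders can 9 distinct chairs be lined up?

The number of ways to arrange 9 distinct objects is 9!.

Final answer: 9! = 362880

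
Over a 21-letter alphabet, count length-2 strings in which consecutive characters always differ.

Let g(n) count such strings. g(1) = 21, and each valid string of length n-1 extends in 20 ways (any symbol but the last), so g(n) = 20 g(n-1).
Total: g(2) = 21 x 20^1.

Final answer: 21 x 20^{1} = 420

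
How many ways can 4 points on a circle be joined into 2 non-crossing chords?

This is counted by the nth Catalan number C_n. Here n = 4/2 = 2.
C_n = C(2n,n)/(n+1), so C_{2} = C(4,2)/3 = 6/3.

Final answer: C_{2} = 2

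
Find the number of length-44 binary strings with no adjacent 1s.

Let a(n) count valid strings. If the last bit is 0 the prefix is any valid string of length n-1; if it is 1 the string must end in 01 with a valid prefix of length n-2. So a(n) = a(n-1) + a(n-2), a(1)=2, a(2)=3.
Computing successive values: a(1)=2, a(2)=3, a(3)=5, a(4)=8, a(5)=13, a(6)=21, a(7)=34, a(8)=55, a(9)=89, a(10)=144, a(11)=233, a(12)=377, a(13)=610, a(14)=987, a(15)=1597, a(16)=2584, a(17)=4181, a(18)=6765, a(19)=10946, a(20)=17711, a(21)=28657, a(22)=46368, a(23)=75025, a(24)=121393, a(25)=196418, a(26)=317811, a(27)=514229, a(28)=832040, a(29)=1346269, a(30)=2178309, a(31)=3524578, a(32)=5702887, a(33)=9227465, a(34)=14930352, a(35)=24157817, a(36)=39088169, a(37)=63245986, a(38)=102334155, a(39)=165580141, a(40)=267914296, a(41)=433494437, a(42)=701408733, a(43)=1134903170, a(44)=1836311903.

Final answer: 1836311903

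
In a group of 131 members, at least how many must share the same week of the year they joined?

There are 52 possible values for week of the year they joined. With 131 members and 52 categories, by pigeonhole: ceiling(131/52).

Final answer: 3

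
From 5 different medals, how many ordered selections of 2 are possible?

P(5,2) = 5!/(5-2)! = 5!/3!.

Final answer: P(5,2) = 20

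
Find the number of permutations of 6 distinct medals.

The number of ways to arrange 6 distinct objects is 6!.

Final answer: 6! = 720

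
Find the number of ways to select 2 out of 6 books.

C(6,2) = 6!/(2! x (6-2)!).

Final answer: C(6,2) = 15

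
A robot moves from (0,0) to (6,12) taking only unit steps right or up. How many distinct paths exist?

Each path has 6 right steps and 12 up steps in some order (18 steps total).
Choose which 12 of the 18 steps are up: C(18,12).

Final answer: C(18,12) = 18564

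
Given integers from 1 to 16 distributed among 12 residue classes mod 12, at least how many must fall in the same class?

By pigeonhole with 16 objects and 12 categories: ceiling(16/12).

Final answer: 2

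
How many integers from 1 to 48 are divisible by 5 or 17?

Multiples of 5: 9. Multiples of 17: 2. Of both (lcm=85): 0.
By inclusion-exclusion: 9 + 2 - 0.

Final answer: 11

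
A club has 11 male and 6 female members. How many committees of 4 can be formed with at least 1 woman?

Sum over valid woman counts:
C(6,1)C(11,3) = 990
C(6,2)C(11,2) = 825
C(6,3)C(11,1) = 220
C(6,4)C(11,0) = 15
Total: 990 + 825 + 220 + 15.

Final answer: 2050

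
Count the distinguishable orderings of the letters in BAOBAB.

Letters (A:2, B:3, O:1). Total letters: 6.
Permutations = 6!/(3! x 2!).

Final answer: 60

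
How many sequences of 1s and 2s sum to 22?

Let f(n) count the ways. The last step is size 1 or 2, so f(n) = f(n-1) + f(n-2) with f(1)=1, f(2)=2.
Iterating the recurrence: f(1)=1, f(2)=2, f(3)=3, f(4)=5, f(5)=8, f(6)=13, f(7)=21, f(8)=34, f(9)=55, f(10)=89, f(11)=144, f(12)=233, f(13)=377, f(14)=610, f(15)=987, f(16)=1597, f(17)=2584, f(18)=4181, f(19)=6765, f(20)=10946, f(21)=17711, f(22)=28657.

Final answer: 28657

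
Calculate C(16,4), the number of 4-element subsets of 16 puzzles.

C(16,4) = 16!/(4! x 12!).

Final answer: \binom{16}{4} = 1820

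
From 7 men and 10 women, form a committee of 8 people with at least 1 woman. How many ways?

Sum over valid woman counts:
C(10,1)C(7,7) = 10
C(10,2)C(7,6) = 315
C(10,3)C(7,5) = 2520
C(10,4)C(7,4) = 7350
C(10,5)C(7,3) = 8820
C(10,6)C(7,2) = 4410
C(10,7)C(7,1) = 840
C(10,8)C(7,0) = 45
Total: 10 + 315 + 2520 + 7350 + 8820 + 4410 + 840 + 45.

Final answer: 24310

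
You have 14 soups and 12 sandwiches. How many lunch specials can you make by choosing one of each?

By the multiplication principle: 14 x 12.

Final answer: 168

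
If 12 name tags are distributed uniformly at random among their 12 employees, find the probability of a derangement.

Derangements satisfy D(n) = (n-1)(D(n-1) + D(n-2)), starting from D(0)=1, D(1)=0.
Building up: D(2)=1, D(3)=2, D(4)=9, D(5)=44, D(6)=265, D(7)=1854, D(8)=14833, D(9)=133496, D(10)=1334961, D(11)=14684570, D(12)=176214841.
Total arrangements: 12! = 479001600.
Probability = D(12)/12! = 16019531/43545600.

Final answer: D(12)/12! = 176214841/479001600 = 0.367879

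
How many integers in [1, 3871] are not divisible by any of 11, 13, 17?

|div by 11|=351, |div by 13|=297, |div by 17|=227.
|div by 11&13|=27, |div by 11&17|=20, |div by 13&17|=17, |div by all|=1.
By inclusion-exclusion, divisible by at least one: 351+297+227-27-20-17+1 = 812.
Not divisible by any: 3871 - 812.

Final answer: 3059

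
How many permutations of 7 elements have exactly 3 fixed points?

Choose which 3 elements are fixed: C(7,3) = 35.
Derange the remaining 4 using D(j) = (j-1)(D(j-1) + D(j-2)), D(0)=1, D(1)=0: D(2)=1, D(3)=2, D(4)=9.
Total: 35 x 9.

Final answer: C(7,3) D(4) = 315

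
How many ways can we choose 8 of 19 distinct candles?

C(19,8) = 19!/(8! x 11!).

Final answer: \binom{19}{8} = 75582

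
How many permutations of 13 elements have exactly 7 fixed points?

Choose which 7 elements are fixed: C(13,7) = 1716.
Derange the remaining 6 using D(j) = (j-1)(D(j-1) + D(j-2)), D(0)=1, D(1)=0: D(2)=1, D(3)=2, D(4)=9, D(5)=44, D(6)=265.
Total: 1716 x 265.

Final answer: C(13,7) D(6) = 454740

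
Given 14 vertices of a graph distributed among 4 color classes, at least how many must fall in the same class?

By pigeonhole with 14 objects and 4 categories: ceiling(14/4).

Final answer: 4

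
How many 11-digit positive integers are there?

First digit: 9 choices (1-9). Each of the remaining 10 digits: 10 choices.
Total: 9 x 10^10.

Final answer: 90000000000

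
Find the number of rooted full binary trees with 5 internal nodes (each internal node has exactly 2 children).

The structures are counted by the Catalan number C_n. Here n = 5.
C_n = (2n)!/(n!(n+1)!), so C_{5} = 10!/(5! x 6!) = C(10,5)/6 = 252/6.

Final answer: C_{5} = 42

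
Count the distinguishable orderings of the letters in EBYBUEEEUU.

Letters (B:2, E:4, U:3, Y:1). Total letters: 10.
Permutations = 10!/(4! x 3! x 2!).

Final answer: 12600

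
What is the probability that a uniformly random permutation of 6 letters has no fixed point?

Use the recurrence D(n) = (n-1)(D(n-1) + D(n-2)) with D(0)=1, D(1)=0.
Building up: D(2)=1, D(3)=2, D(4)=9, D(5)=44, D(6)=265.
Total arrangements: 6! = 720.
Probability = D(6)/6! = 53/144.

Final answer: D(6)/6! = 265/720 = 0.368056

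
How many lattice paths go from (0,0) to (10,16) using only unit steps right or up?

Each path has 10 right steps and 16 up steps in some order (26 steps total).
Choose which 16 of the 26 steps are up: C(26,16).

Final answer: C(26,16) = 5311735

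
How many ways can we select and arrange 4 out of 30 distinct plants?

P(30,4) = 30!/(30-4)! = 30!/26!.

Final answer: P(30,4) = 657720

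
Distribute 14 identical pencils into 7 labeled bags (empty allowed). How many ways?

Stars and bars: C(n+k-1, k-1) = C(20,6).

Final answer: C(20,6) = 38760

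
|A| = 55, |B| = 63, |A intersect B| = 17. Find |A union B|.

|A union B| = |A| + |B| - |A intersect B| = 55 + 63 - 17.

Final answer: 101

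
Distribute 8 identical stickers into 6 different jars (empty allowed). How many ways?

Stars and bars: C(n+k-1, k-1) = C(13,5).

Final answer: C(13,5) = 1287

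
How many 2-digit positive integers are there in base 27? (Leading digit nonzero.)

Leading digit: 26 options (nonzero). Other 1 digit(s): 27 options each.
Total: 26 x 27^1.

Final answer: 702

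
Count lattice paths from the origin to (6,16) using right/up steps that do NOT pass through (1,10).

Total paths to (6,16): C(22,16) = 74613.
Paths through (1,10): C(11,10) x C(11,6) = 5082.
Avoiding (1,10): 74613 - 5082.

Final answer: 69531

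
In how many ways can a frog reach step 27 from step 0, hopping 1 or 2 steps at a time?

Condition on the final move: it is a 1-step (f(n-1) ways to get there) or a 2-step (f(n-2) ways), so f(n) = f(n-1) + f(n-2), with f(1)=1, f(2)=2.
Iterating the recurrence: f(1)=1, f(2)=2, f(3)=3, f(4)=5, f(5)=8, f(6)=13, f(7)=21, f(8)=34, f(9)=55, f(10)=89, f(11)=144, f(12)=233, f(13)=377, f(14)=610, f(15)=987, f(16)=1597, f(17)=2584, f(18)=4181, f(19)=6765, f(20)=10946, f(21)=17711, f(22)=28657, f(23)=46368, f(24)=75025, f(25)=121393, f(26)=196418, f(27)=317811.

Final answer: 317811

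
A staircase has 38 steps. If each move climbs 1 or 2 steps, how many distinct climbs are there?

Let f(n) be the number of climbs. Removing the last move (1 or 2 steps) gives f(n) = f(n-1) + f(n-2); base cases f(1)=1, f(2)=2.
Iterating the recurrence: f(1)=1, f(2)=2, f(3)=3, f(4)=5, f(5)=8, f(6)=13, f(7)=21, f(8)=34, f(9)=55, f(10)=89, f(11)=144, f(12)=233, f(13)=377, f(14)=610, f(15)=987, f(16)=1597, f(17)=2584, f(18)=4181, f(19)=6765, f(20)=10946, f(21)=17711, f(22)=28657, f(23)=46368, f(24)=75025, f(25)=121393, f(26)=196418, f(27)=317811, f(28)=514229, f(29)=832040, f(30)=1346269, f(31)=2178309, f(32)=3524578, f(33)=5702887, f(34)=9227465, f(35)=14930352, f(36)=24157817, f(37)=39088169, f(38)=63245986.

Final answer: 63245986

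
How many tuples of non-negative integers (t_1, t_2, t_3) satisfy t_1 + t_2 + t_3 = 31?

Stars and bars with 31 stars and 2 bars:
C(31+3-1, 3-1) = C(33,2).

Final answer: C(33,2) = 528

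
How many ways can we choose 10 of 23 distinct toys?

C(23,10) = 23!/(10! x 13!).

Final answer: \binom{23}{10} = 1144066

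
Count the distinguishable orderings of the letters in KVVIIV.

Letters (I:2, K:1, V:3). Total letters: 6.
Permutations = 6!/(3! x 2!).

Final answer: 60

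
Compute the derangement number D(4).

Derangements satisfy D(n) = (n-1)(D(n-1) + D(n-2)), starting from D(0)=1, D(1)=0.
D(2) = 1 x (0 + 1) = 1
D(3) = 2 x (1 + 0) = 2
D(4) = 3 x (D(3) + D(2)) = 3 x (2 + 1)

Final answer: D(4) = 9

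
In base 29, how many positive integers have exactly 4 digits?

Leading digit: 28 options (nonzero). Other 3 digit(s): 29 options each.
Total: 28 x 29^3.

Final answer: 682892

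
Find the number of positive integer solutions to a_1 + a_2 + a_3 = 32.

Substitute a'_i = a_i - 1 (so a'_i >= 0). Then sum a'_i = 32 - 3 = 29.
Stars and bars: C(29+3-1, 3-1) = C(31,2).

Final answer: C(31,2) = 465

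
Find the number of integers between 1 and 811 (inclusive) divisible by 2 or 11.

Multiples of 2: 405. Multiples of 11: 73. Of both (lcm=22): 36.
By inclusion-exclusion: 405 + 73 - 36.

Final answer: 442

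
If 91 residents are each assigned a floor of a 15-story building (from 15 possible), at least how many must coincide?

There are 15 possible values for floor of a 15-story building. With 91 residents and 15 categories, by pigeonhole: ceiling(91/15).

Final answer: 7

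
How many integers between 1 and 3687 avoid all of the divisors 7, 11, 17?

|div by 7|=526, |div by 11|=335, |div by 17|=216.
|div by 7&11|=47, |div by 7&17|=30, |div by 11&17|=19, |div by all|=2.
By inclusion-exclusion, divisible by at least one: 526+335+216-47-30-19+2 = 983.
Not divisible by any: 3687 - 983.

Final answer: 2704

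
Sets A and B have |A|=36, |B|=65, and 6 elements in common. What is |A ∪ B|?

|A union B| = |A| + |B| - |A intersect B| = 36 + 65 - 6.

Final answer: 95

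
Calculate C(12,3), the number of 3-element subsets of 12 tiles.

C(12,3) = 12!/(3! x (12-3)!).

Final answer: C(12,3) = 220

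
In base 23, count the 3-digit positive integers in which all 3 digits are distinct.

First digit: 22 (nonzero). Second: 22 (not first). Third: 21, etc.
Total: 22 x 22 x 21.

Final answer: 10164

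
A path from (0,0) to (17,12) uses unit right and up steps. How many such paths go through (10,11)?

Paths (0,0)->(10,11): C(21,11) = 352716.
Paths (10,11)->(17,12): C(8,1) = 8.
By multiplication principle: 352716 x 8.

Final answer: 2821728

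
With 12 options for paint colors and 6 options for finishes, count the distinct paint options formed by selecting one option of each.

By the multiplication principle: 12 x 6.

Final answer: 72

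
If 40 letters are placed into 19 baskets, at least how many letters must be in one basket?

By the pigeonhole principle: ceiling(40/19).

Final answer: 3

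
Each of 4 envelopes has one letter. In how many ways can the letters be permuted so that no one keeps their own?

Derangements satisfy D(n) = (n-1)(D(n-1) + D(n-2)), starting from D(0)=1, D(1)=0.
D(2) = 1 x (0 + 1) = 1
D(3) = 2 x (1 + 0) = 2
D(4) = 3 x (D(3) + D(2)) = 3 x (2 + 1)

Final answer: D(4) = 9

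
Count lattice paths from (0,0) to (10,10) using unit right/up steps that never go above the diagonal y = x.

Total monotonic paths to (10,10): C(20,10) = 184756.
Reflecting each bad path at its first crossing gives a bijection with paths to (9,11): C(20,11) = 167960.
Valid Dyck paths: 184756 - 167960.
(Check: C(20,10) - C(20,11) = C(20,10)/11, the Catalan number C_{10}.)

Final answer: C_{10} = 16796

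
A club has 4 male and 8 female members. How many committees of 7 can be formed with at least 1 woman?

Sum over valid woman counts:
C(8,3)C(4,4) = 56
C(8,4)C(4,3) = 280
C(8,5)C(4,2) = 336
C(8,6)C(4,1) = 112
C(8,7)C(4,0) = 8
Total: 56 + 280 + 336 + 112 + 8.

Final answer: 792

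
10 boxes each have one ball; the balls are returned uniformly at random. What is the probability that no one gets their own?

Use the recurrence D(n) = (n-1)(D(n-1) + D(n-2)) with D(0)=1, D(1)=0.
Building up: D(2)=1, D(3)=2, D(4)=9, D(5)=44, D(6)=265, D(7)=1854, D(8)=14833, D(9)=133496, D(10)=1334961.
Total arrangements: 10! = 3628800.
Probability = D(10)/10! = 16481/44800.

Final answer: D(10)/10! = 1334961/3628800 = 0.367879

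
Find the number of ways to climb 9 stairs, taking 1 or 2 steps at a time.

Condition on the final move: it is a 1-step (f(n-1) ways to get there) or a 2-step (f(n-2) ways), so f(n) = f(n-1) + f(n-2), with f(1)=1, f(2)=2.
Computing successive values: f(1)=1, f(2)=2, f(3)=3, f(4)=5, f(5)=8, f(6)=13, f(7)=21, f(8)=34, f(9)=55.

Final answer: 55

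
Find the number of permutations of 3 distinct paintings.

The number of ways to arrange 3 distinct objects is 3!.

Final answer: 3! = 6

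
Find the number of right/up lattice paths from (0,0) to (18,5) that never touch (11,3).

Total paths to (18,5): C(23,5) = 33649.
Paths through (11,3): C(14,3) x C(9,2) = 13104.
Avoiding (11,3): 33649 - 13104.

Final answer: 20545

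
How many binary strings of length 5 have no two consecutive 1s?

Classify by the final bit: ...0 gives a(n-1) strings, ...01 gives a(n-2) strings. Thus a(n) = a(n-1) + a(n-2) with a(1)=2, a(2)=3.
Computing successive values: a(1)=2, a(2)=3, a(3)=5, a(4)=8, a(5)=13.

Final answer: 13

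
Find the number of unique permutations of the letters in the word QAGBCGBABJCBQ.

Letters (A:2, B:4, C:2, G:2, J:1, Q:2). Total letters: 13.
Permutations = 13!/(4! x 2! x 2! x 2! x 2!).

Final answer: 16216200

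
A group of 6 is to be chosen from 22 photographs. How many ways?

C(22,6) = 22!/(6! x 16!).

Final answer: \binom{22}{6} = 74613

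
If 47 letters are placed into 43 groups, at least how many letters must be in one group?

By the pigeonhole principle: ceiling(47/43).

Final answer: 2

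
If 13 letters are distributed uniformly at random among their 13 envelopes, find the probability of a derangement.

Derangements satisfy D(n) = (n-1)(D(n-1) + D(n-2)), starting from D(0)=1, D(1)=0.
Building up: D(2)=1, D(3)=2, D(4)=9, D(5)=44, D(6)=265, D(7)=1854, D(8)=14833, D(9)=133496, D(10)=1334961, D(11)=14684570, D(12)=176214841, D(13)=2290792932.
Total arrangements: 13! = 6227020800.
Probability = D(13)/13! = 63633137/172972800.

Final answer: D(13)/13! = 2290792932/6227020800 = 0.367879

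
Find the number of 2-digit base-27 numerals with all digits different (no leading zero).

First digit: 26 (nonzero). Second: 26 (not first). Third: 25, etc.
Total: 26 x 26.

Final answer: 676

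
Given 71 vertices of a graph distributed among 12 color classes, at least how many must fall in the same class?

By pigeonhole with 71 objects and 12 categories: ceiling(71/12).

Final answer: 6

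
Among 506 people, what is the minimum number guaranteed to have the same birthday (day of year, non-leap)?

There are 365 possible values for birthday (day of year, non-leap). With 506 people and 365 categories, by pigeonhole: ceiling(506/365).

Final answer: 2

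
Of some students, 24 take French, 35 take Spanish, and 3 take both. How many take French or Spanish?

|A union B| = |A| + |B| - |A intersect B| = 24 + 35 - 3.

Final answer: 56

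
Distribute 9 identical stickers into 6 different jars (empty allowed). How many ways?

Stars and bars: C(n+k-1, k-1) = C(14,5).

Final answer: C(14,5) = 2002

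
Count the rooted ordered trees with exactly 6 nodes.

The structures are counted by the Catalan number C_n. Here n = 6 - 1 = 5.
C_n = C(2n,n) - C(2n,n+1), so C_{5} = C(10,5) - C(10,6) = 252 - 210.

Final answer: C_{5} = 42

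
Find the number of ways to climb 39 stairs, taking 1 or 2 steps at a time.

Let f(n) count the ways. The last step is size 1 or 2, so f(n) = f(n-1) + f(n-2) with f(1)=1, f(2)=2.
Building up term by term: f(1)=1, f(2)=2, f(3)=3, f(4)=5, f(5)=8, f(6)=13, f(7)=21, f(8)=34, f(9)=55, f(10)=89, f(11)=144, f(12)=233, f(13)=377, f(14)=610, f(15)=987, f(16)=1597, f(17)=2584, f(18)=4181, f(19)=6765, f(20)=10946, f(21)=17711, f(22)=28657, f(23)=46368, f(24)=75025, f(25)=121393, f(26)=196418, f(27)=317811, f(28)=514229, f(29)=832040, f(30)=1346269, f(31)=2178309, f(32)=3524578, f(33)=5702887, f(34)=9227465, f(35)=14930352, f(36)=24157817, f(37)=39088169, f(38)=63245986, f(39)=102334155.

Final answer: 102334155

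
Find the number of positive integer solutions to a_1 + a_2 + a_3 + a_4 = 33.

Substitute a'_i = a_i - 1 (so a'_i >= 0). Then sum a'_i = 33 - 4 = 29.
Stars and bars: C(29+4-1, 4-1) = C(32,3).

Final answer: C(32,3) = 4960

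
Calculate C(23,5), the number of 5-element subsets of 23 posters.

C(23,5) = 23!/(5! x (23-5)!).

Final answer: C(23,5) = 33649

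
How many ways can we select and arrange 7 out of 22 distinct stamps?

P(22,7) = 22!/(22-7)! = 22!/15!.

Final answer: P(22,7) = 859541760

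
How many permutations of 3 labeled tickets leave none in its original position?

Use the recurrence D(n) = (n-1)(D(n-1) + D(n-2)) with D(0)=1, D(1)=0.
D(2) = 1 x (0 + 1) = 1
D(3) = 2 x (D(2) + D(1)) = 2 x (1 + 0)

Final answer: D(3) = 2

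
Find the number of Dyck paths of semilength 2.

Total monotonic paths to (2,2): C(4,2) = 6.
Reflecting each bad path at its first crossing gives a bijection with paths to (1,3): C(4,3) = 4.
Valid Dyck paths: 6 - 4.
(These counts are the Catalan numbers.)

Final answer: C_{2} = 2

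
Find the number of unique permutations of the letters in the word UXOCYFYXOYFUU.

Letters (C:1, F:2, O:2, U:3, X:2, Y:3). Total letters: 13.
Permutations = 13!/(3! x 3! x 2! x 2! x 2!).

Final answer: 21621600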